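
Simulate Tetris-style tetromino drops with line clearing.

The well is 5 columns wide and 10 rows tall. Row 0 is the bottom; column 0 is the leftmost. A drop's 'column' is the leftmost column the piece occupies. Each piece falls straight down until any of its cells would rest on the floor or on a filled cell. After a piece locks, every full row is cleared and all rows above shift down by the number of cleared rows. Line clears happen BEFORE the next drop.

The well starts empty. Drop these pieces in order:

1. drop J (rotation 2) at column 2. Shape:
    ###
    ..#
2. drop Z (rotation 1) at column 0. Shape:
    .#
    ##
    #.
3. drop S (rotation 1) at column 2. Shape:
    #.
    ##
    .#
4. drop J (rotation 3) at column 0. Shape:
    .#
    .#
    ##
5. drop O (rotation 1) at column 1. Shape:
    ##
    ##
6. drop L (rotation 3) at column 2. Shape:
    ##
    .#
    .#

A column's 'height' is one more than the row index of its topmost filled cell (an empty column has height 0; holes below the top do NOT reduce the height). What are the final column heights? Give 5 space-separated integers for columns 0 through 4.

Answer: 3 7 8 8 1

Derivation:
Drop 1: J rot2 at col 2 lands with bottom-row=0; cleared 0 line(s) (total 0); column heights now [0 0 2 2 2], max=2
Drop 2: Z rot1 at col 0 lands with bottom-row=0; cleared 1 line(s) (total 1); column heights now [1 2 0 0 1], max=2
Drop 3: S rot1 at col 2 lands with bottom-row=0; cleared 0 line(s) (total 1); column heights now [1 2 3 2 1], max=3
Drop 4: J rot3 at col 0 lands with bottom-row=2; cleared 0 line(s) (total 1); column heights now [3 5 3 2 1], max=5
Drop 5: O rot1 at col 1 lands with bottom-row=5; cleared 0 line(s) (total 1); column heights now [3 7 7 2 1], max=7
Drop 6: L rot3 at col 2 lands with bottom-row=5; cleared 0 line(s) (total 1); column heights now [3 7 8 8 1], max=8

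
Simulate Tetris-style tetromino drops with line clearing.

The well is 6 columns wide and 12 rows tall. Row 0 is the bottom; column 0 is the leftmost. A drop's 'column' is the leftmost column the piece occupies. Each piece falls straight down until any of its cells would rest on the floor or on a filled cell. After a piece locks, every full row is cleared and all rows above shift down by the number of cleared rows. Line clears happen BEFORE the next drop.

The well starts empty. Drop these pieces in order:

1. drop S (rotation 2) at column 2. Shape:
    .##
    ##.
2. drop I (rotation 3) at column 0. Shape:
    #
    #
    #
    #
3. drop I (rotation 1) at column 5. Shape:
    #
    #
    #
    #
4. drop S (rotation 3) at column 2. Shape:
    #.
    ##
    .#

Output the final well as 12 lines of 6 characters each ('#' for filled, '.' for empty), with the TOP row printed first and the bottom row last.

Answer: ......
......
......
......
......
......
......
..#...
#.##.#
#..#.#
#..###
#.##.#

Derivation:
Drop 1: S rot2 at col 2 lands with bottom-row=0; cleared 0 line(s) (total 0); column heights now [0 0 1 2 2 0], max=2
Drop 2: I rot3 at col 0 lands with bottom-row=0; cleared 0 line(s) (total 0); column heights now [4 0 1 2 2 0], max=4
Drop 3: I rot1 at col 5 lands with bottom-row=0; cleared 0 line(s) (total 0); column heights now [4 0 1 2 2 4], max=4
Drop 4: S rot3 at col 2 lands with bottom-row=2; cleared 0 line(s) (total 0); column heights now [4 0 5 4 2 4], max=5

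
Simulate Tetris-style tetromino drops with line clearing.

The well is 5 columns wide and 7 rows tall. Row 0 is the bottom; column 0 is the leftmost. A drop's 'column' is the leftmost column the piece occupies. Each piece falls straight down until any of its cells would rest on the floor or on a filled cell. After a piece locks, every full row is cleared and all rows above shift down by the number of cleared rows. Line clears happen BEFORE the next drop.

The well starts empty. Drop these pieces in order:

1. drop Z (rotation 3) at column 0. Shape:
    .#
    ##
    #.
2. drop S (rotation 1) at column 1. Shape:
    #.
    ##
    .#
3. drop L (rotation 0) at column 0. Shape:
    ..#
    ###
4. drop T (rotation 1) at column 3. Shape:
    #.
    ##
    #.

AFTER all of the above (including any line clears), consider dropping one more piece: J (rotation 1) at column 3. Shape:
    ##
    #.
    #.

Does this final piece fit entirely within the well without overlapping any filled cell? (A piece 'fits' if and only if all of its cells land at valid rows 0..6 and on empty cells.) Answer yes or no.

Answer: yes

Derivation:
Drop 1: Z rot3 at col 0 lands with bottom-row=0; cleared 0 line(s) (total 0); column heights now [2 3 0 0 0], max=3
Drop 2: S rot1 at col 1 lands with bottom-row=2; cleared 0 line(s) (total 0); column heights now [2 5 4 0 0], max=5
Drop 3: L rot0 at col 0 lands with bottom-row=5; cleared 0 line(s) (total 0); column heights now [6 6 7 0 0], max=7
Drop 4: T rot1 at col 3 lands with bottom-row=0; cleared 0 line(s) (total 0); column heights now [6 6 7 3 2], max=7
Test piece J rot1 at col 3 (width 2): heights before test = [6 6 7 3 2]; fits = True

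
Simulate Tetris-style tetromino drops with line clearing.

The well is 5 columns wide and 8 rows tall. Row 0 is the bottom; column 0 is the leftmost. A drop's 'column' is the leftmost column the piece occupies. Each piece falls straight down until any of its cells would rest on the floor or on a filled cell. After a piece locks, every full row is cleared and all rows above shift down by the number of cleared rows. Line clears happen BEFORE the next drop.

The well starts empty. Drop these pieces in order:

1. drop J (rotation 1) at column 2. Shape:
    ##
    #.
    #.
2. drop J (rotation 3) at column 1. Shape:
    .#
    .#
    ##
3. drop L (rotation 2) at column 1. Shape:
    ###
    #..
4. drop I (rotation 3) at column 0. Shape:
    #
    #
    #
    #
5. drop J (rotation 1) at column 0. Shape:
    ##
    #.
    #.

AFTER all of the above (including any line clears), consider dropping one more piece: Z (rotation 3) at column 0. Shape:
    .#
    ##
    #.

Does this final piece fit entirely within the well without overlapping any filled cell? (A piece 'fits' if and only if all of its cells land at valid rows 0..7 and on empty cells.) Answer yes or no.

Answer: no

Derivation:
Drop 1: J rot1 at col 2 lands with bottom-row=0; cleared 0 line(s) (total 0); column heights now [0 0 3 3 0], max=3
Drop 2: J rot3 at col 1 lands with bottom-row=3; cleared 0 line(s) (total 0); column heights now [0 4 6 3 0], max=6
Drop 3: L rot2 at col 1 lands with bottom-row=5; cleared 0 line(s) (total 0); column heights now [0 7 7 7 0], max=7
Drop 4: I rot3 at col 0 lands with bottom-row=0; cleared 0 line(s) (total 0); column heights now [4 7 7 7 0], max=7
Drop 5: J rot1 at col 0 lands with bottom-row=5; cleared 0 line(s) (total 0); column heights now [8 8 7 7 0], max=8
Test piece Z rot3 at col 0 (width 2): heights before test = [8 8 7 7 0]; fits = False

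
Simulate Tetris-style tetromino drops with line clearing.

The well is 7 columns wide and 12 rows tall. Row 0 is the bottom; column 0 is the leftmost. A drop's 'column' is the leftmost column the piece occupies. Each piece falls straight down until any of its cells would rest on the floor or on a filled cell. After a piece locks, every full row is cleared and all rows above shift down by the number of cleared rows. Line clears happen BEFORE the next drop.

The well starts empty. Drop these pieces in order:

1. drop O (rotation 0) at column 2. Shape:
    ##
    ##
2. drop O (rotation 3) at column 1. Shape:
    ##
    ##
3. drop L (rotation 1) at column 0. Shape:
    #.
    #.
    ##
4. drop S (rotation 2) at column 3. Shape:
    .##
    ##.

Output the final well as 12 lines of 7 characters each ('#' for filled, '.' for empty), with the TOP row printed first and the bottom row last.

Answer: .......
.......
.......
.......
.......
#......
#......
##.....
.##.##.
.####..
..##...
..##...

Derivation:
Drop 1: O rot0 at col 2 lands with bottom-row=0; cleared 0 line(s) (total 0); column heights now [0 0 2 2 0 0 0], max=2
Drop 2: O rot3 at col 1 lands with bottom-row=2; cleared 0 line(s) (total 0); column heights now [0 4 4 2 0 0 0], max=4
Drop 3: L rot1 at col 0 lands with bottom-row=4; cleared 0 line(s) (total 0); column heights now [7 5 4 2 0 0 0], max=7
Drop 4: S rot2 at col 3 lands with bottom-row=2; cleared 0 line(s) (total 0); column heights now [7 5 4 3 4 4 0], max=7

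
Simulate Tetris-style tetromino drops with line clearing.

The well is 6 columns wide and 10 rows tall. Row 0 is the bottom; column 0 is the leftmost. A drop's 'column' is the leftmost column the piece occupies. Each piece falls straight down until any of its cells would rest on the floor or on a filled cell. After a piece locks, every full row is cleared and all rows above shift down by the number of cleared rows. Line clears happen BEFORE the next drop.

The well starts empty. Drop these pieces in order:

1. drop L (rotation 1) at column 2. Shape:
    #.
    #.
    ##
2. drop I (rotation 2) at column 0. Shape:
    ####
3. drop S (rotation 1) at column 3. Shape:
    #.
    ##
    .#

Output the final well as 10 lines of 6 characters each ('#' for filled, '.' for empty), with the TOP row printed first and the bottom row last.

Drop 1: L rot1 at col 2 lands with bottom-row=0; cleared 0 line(s) (total 0); column heights now [0 0 3 1 0 0], max=3
Drop 2: I rot2 at col 0 lands with bottom-row=3; cleared 0 line(s) (total 0); column heights now [4 4 4 4 0 0], max=4
Drop 3: S rot1 at col 3 lands with bottom-row=3; cleared 0 line(s) (total 0); column heights now [4 4 4 6 5 0], max=6

Answer: ......
......
......
......
...#..
...##.
#####.
..#...
..#...
..##..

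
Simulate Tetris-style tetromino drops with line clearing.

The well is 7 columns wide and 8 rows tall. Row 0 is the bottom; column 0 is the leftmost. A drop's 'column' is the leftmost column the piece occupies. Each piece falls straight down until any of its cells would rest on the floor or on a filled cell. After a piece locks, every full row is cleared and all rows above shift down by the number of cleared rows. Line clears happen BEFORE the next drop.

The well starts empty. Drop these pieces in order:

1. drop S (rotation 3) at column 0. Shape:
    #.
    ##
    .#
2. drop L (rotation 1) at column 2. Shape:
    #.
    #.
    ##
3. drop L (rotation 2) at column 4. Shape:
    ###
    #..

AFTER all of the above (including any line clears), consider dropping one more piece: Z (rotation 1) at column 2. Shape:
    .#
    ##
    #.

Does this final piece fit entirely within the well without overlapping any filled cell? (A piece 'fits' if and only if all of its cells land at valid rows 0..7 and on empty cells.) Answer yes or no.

Answer: yes

Derivation:
Drop 1: S rot3 at col 0 lands with bottom-row=0; cleared 0 line(s) (total 0); column heights now [3 2 0 0 0 0 0], max=3
Drop 2: L rot1 at col 2 lands with bottom-row=0; cleared 0 line(s) (total 0); column heights now [3 2 3 1 0 0 0], max=3
Drop 3: L rot2 at col 4 lands with bottom-row=0; cleared 0 line(s) (total 0); column heights now [3 2 3 1 2 2 2], max=3
Test piece Z rot1 at col 2 (width 2): heights before test = [3 2 3 1 2 2 2]; fits = True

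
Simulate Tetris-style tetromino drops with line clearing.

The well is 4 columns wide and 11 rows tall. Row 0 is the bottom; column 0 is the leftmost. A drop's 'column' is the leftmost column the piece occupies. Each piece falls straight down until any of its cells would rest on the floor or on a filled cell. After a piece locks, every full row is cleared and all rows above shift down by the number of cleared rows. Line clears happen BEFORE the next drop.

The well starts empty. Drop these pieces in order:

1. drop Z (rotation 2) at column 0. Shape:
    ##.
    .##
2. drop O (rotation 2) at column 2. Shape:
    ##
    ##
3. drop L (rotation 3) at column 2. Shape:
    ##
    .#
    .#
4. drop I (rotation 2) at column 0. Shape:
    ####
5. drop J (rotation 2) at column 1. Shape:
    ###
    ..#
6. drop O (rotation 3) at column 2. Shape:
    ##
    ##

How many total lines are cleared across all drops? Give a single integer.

Drop 1: Z rot2 at col 0 lands with bottom-row=0; cleared 0 line(s) (total 0); column heights now [2 2 1 0], max=2
Drop 2: O rot2 at col 2 lands with bottom-row=1; cleared 1 line(s) (total 1); column heights now [0 1 2 2], max=2
Drop 3: L rot3 at col 2 lands with bottom-row=2; cleared 0 line(s) (total 1); column heights now [0 1 5 5], max=5
Drop 4: I rot2 at col 0 lands with bottom-row=5; cleared 1 line(s) (total 2); column heights now [0 1 5 5], max=5
Drop 5: J rot2 at col 1 lands with bottom-row=5; cleared 0 line(s) (total 2); column heights now [0 7 7 7], max=7
Drop 6: O rot3 at col 2 lands with bottom-row=7; cleared 0 line(s) (total 2); column heights now [0 7 9 9], max=9

Answer: 2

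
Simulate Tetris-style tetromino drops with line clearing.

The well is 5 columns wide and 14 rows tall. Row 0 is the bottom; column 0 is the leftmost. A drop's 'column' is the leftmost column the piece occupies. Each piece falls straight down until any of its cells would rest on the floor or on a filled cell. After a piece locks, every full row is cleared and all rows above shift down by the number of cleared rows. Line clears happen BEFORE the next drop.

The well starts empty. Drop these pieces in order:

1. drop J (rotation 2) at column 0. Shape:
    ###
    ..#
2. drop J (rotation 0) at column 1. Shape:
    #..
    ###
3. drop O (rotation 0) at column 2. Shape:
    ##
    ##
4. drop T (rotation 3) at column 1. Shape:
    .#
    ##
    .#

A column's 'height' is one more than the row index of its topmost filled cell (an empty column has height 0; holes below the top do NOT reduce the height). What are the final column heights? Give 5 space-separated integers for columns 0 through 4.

Drop 1: J rot2 at col 0 lands with bottom-row=0; cleared 0 line(s) (total 0); column heights now [2 2 2 0 0], max=2
Drop 2: J rot0 at col 1 lands with bottom-row=2; cleared 0 line(s) (total 0); column heights now [2 4 3 3 0], max=4
Drop 3: O rot0 at col 2 lands with bottom-row=3; cleared 0 line(s) (total 0); column heights now [2 4 5 5 0], max=5
Drop 4: T rot3 at col 1 lands with bottom-row=5; cleared 0 line(s) (total 0); column heights now [2 7 8 5 0], max=8

Answer: 2 7 8 5 0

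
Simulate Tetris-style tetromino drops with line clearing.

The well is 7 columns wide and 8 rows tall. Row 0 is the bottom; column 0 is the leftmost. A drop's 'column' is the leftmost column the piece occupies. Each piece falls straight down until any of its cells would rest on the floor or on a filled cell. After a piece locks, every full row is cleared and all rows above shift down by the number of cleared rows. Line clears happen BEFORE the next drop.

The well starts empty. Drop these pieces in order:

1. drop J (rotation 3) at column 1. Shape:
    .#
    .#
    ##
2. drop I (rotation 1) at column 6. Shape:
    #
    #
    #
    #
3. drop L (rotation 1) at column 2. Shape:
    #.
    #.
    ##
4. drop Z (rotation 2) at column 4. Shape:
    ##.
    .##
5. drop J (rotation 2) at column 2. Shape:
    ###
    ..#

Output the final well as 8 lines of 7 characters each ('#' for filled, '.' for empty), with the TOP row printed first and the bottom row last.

Answer: ..###..
....#..
..#.##.
..#..##
..##..#
..#...#
..#...#
.##...#

Derivation:
Drop 1: J rot3 at col 1 lands with bottom-row=0; cleared 0 line(s) (total 0); column heights now [0 1 3 0 0 0 0], max=3
Drop 2: I rot1 at col 6 lands with bottom-row=0; cleared 0 line(s) (total 0); column heights now [0 1 3 0 0 0 4], max=4
Drop 3: L rot1 at col 2 lands with bottom-row=3; cleared 0 line(s) (total 0); column heights now [0 1 6 4 0 0 4], max=6
Drop 4: Z rot2 at col 4 lands with bottom-row=4; cleared 0 line(s) (total 0); column heights now [0 1 6 4 6 6 5], max=6
Drop 5: J rot2 at col 2 lands with bottom-row=6; cleared 0 line(s) (total 0); column heights now [0 1 8 8 8 6 5], max=8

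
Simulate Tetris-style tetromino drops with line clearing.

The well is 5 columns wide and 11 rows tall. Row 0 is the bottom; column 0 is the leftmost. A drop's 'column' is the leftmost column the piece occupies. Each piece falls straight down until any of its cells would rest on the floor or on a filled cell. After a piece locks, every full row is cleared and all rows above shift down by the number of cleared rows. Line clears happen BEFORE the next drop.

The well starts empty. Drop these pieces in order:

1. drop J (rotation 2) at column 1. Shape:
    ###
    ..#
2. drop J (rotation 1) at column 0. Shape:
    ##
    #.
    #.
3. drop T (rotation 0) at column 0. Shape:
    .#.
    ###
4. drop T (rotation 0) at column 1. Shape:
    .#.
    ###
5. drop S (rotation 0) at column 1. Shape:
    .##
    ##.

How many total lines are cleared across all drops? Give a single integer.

Answer: 0

Derivation:
Drop 1: J rot2 at col 1 lands with bottom-row=0; cleared 0 line(s) (total 0); column heights now [0 2 2 2 0], max=2
Drop 2: J rot1 at col 0 lands with bottom-row=0; cleared 0 line(s) (total 0); column heights now [3 3 2 2 0], max=3
Drop 3: T rot0 at col 0 lands with bottom-row=3; cleared 0 line(s) (total 0); column heights now [4 5 4 2 0], max=5
Drop 4: T rot0 at col 1 lands with bottom-row=5; cleared 0 line(s) (total 0); column heights now [4 6 7 6 0], max=7
Drop 5: S rot0 at col 1 lands with bottom-row=7; cleared 0 line(s) (total 0); column heights now [4 8 9 9 0], max=9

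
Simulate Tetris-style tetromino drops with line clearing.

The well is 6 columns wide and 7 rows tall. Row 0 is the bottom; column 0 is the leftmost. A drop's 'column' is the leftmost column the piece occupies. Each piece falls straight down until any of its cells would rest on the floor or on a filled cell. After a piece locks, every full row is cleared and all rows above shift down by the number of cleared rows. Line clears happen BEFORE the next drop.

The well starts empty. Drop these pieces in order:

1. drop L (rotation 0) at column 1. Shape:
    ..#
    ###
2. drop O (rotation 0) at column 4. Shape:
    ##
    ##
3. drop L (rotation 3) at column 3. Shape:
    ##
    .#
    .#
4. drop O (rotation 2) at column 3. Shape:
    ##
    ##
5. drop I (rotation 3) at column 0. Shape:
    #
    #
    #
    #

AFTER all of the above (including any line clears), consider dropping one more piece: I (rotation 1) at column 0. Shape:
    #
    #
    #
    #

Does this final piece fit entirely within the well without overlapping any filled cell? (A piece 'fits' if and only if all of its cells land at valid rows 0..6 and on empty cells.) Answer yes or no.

Answer: yes

Derivation:
Drop 1: L rot0 at col 1 lands with bottom-row=0; cleared 0 line(s) (total 0); column heights now [0 1 1 2 0 0], max=2
Drop 2: O rot0 at col 4 lands with bottom-row=0; cleared 0 line(s) (total 0); column heights now [0 1 1 2 2 2], max=2
Drop 3: L rot3 at col 3 lands with bottom-row=2; cleared 0 line(s) (total 0); column heights now [0 1 1 5 5 2], max=5
Drop 4: O rot2 at col 3 lands with bottom-row=5; cleared 0 line(s) (total 0); column heights now [0 1 1 7 7 2], max=7
Drop 5: I rot3 at col 0 lands with bottom-row=0; cleared 1 line(s) (total 1); column heights now [3 0 0 6 6 1], max=6
Test piece I rot1 at col 0 (width 1): heights before test = [3 0 0 6 6 1]; fits = True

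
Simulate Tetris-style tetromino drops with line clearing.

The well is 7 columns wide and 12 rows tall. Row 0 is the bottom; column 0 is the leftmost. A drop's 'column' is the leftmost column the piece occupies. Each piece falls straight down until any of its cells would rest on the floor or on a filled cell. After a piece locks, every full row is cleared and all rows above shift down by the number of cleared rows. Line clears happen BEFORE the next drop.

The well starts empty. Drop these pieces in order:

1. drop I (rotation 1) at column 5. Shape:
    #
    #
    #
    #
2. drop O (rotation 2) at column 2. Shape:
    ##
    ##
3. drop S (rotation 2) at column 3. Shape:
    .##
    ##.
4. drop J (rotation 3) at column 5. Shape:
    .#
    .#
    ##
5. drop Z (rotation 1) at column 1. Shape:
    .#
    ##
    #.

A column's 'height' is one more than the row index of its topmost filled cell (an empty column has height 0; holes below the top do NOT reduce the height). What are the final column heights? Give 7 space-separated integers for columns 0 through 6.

Drop 1: I rot1 at col 5 lands with bottom-row=0; cleared 0 line(s) (total 0); column heights now [0 0 0 0 0 4 0], max=4
Drop 2: O rot2 at col 2 lands with bottom-row=0; cleared 0 line(s) (total 0); column heights now [0 0 2 2 0 4 0], max=4
Drop 3: S rot2 at col 3 lands with bottom-row=3; cleared 0 line(s) (total 0); column heights now [0 0 2 4 5 5 0], max=5
Drop 4: J rot3 at col 5 lands with bottom-row=5; cleared 0 line(s) (total 0); column heights now [0 0 2 4 5 6 8], max=8
Drop 5: Z rot1 at col 1 lands with bottom-row=1; cleared 0 line(s) (total 0); column heights now [0 3 4 4 5 6 8], max=8

Answer: 0 3 4 4 5 6 8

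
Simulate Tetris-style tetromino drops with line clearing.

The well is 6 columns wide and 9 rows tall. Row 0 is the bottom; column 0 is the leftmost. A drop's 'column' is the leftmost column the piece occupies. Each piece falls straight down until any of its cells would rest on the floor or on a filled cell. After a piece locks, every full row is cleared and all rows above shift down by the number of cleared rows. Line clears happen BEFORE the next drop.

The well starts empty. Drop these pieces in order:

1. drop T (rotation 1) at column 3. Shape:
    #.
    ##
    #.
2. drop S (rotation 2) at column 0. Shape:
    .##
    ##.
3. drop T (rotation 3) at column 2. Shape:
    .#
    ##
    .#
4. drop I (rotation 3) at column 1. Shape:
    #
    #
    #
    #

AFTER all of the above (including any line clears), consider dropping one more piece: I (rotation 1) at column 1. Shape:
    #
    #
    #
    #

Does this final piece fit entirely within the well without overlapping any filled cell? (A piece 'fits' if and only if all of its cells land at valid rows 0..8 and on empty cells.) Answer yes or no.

Answer: no

Derivation:
Drop 1: T rot1 at col 3 lands with bottom-row=0; cleared 0 line(s) (total 0); column heights now [0 0 0 3 2 0], max=3
Drop 2: S rot2 at col 0 lands with bottom-row=0; cleared 0 line(s) (total 0); column heights now [1 2 2 3 2 0], max=3
Drop 3: T rot3 at col 2 lands with bottom-row=3; cleared 0 line(s) (total 0); column heights now [1 2 5 6 2 0], max=6
Drop 4: I rot3 at col 1 lands with bottom-row=2; cleared 0 line(s) (total 0); column heights now [1 6 5 6 2 0], max=6
Test piece I rot1 at col 1 (width 1): heights before test = [1 6 5 6 2 0]; fits = False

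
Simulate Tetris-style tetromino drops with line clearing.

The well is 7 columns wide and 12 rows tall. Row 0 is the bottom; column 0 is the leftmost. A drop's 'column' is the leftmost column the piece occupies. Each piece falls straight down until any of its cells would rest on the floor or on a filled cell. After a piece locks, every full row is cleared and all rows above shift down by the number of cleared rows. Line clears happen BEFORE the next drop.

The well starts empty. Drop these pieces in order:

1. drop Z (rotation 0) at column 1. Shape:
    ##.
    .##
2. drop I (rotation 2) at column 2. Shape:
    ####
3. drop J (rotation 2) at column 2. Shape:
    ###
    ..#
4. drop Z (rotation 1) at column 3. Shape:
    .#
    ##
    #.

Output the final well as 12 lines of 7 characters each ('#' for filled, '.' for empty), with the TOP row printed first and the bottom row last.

Drop 1: Z rot0 at col 1 lands with bottom-row=0; cleared 0 line(s) (total 0); column heights now [0 2 2 1 0 0 0], max=2
Drop 2: I rot2 at col 2 lands with bottom-row=2; cleared 0 line(s) (total 0); column heights now [0 2 3 3 3 3 0], max=3
Drop 3: J rot2 at col 2 lands with bottom-row=3; cleared 0 line(s) (total 0); column heights now [0 2 5 5 5 3 0], max=5
Drop 4: Z rot1 at col 3 lands with bottom-row=5; cleared 0 line(s) (total 0); column heights now [0 2 5 7 8 3 0], max=8

Answer: .......
.......
.......
.......
....#..
...##..
...#...
..###..
....#..
..####.
.##....
..##...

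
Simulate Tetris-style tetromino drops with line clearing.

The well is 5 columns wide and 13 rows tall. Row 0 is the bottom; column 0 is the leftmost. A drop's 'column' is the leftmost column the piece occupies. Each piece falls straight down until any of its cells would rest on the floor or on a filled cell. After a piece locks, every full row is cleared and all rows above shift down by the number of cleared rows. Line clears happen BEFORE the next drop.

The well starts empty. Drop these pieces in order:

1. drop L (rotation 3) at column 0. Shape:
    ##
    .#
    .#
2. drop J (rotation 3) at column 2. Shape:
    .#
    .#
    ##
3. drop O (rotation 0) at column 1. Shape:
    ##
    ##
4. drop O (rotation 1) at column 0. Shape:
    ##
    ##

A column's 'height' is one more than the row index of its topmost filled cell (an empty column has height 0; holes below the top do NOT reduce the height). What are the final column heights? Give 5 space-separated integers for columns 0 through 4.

Drop 1: L rot3 at col 0 lands with bottom-row=0; cleared 0 line(s) (total 0); column heights now [3 3 0 0 0], max=3
Drop 2: J rot3 at col 2 lands with bottom-row=0; cleared 0 line(s) (total 0); column heights now [3 3 1 3 0], max=3
Drop 3: O rot0 at col 1 lands with bottom-row=3; cleared 0 line(s) (total 0); column heights now [3 5 5 3 0], max=5
Drop 4: O rot1 at col 0 lands with bottom-row=5; cleared 0 line(s) (total 0); column heights now [7 7 5 3 0], max=7

Answer: 7 7 5 3 0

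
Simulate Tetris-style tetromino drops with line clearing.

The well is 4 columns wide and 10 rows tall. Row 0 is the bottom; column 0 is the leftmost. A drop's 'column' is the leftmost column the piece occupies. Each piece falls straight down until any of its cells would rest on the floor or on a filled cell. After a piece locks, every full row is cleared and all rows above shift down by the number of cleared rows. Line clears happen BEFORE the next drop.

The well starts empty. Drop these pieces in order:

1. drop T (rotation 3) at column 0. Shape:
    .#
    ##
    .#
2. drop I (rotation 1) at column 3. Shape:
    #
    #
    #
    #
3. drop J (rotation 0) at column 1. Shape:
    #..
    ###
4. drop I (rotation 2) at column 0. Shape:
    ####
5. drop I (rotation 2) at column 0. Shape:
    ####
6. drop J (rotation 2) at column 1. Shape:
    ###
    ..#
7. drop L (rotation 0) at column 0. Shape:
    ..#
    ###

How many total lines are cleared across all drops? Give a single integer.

Answer: 2

Derivation:
Drop 1: T rot3 at col 0 lands with bottom-row=0; cleared 0 line(s) (total 0); column heights now [2 3 0 0], max=3
Drop 2: I rot1 at col 3 lands with bottom-row=0; cleared 0 line(s) (total 0); column heights now [2 3 0 4], max=4
Drop 3: J rot0 at col 1 lands with bottom-row=4; cleared 0 line(s) (total 0); column heights now [2 6 5 5], max=6
Drop 4: I rot2 at col 0 lands with bottom-row=6; cleared 1 line(s) (total 1); column heights now [2 6 5 5], max=6
Drop 5: I rot2 at col 0 lands with bottom-row=6; cleared 1 line(s) (total 2); column heights now [2 6 5 5], max=6
Drop 6: J rot2 at col 1 lands with bottom-row=5; cleared 0 line(s) (total 2); column heights now [2 7 7 7], max=7
Drop 7: L rot0 at col 0 lands with bottom-row=7; cleared 0 line(s) (total 2); column heights now [8 8 9 7], max=9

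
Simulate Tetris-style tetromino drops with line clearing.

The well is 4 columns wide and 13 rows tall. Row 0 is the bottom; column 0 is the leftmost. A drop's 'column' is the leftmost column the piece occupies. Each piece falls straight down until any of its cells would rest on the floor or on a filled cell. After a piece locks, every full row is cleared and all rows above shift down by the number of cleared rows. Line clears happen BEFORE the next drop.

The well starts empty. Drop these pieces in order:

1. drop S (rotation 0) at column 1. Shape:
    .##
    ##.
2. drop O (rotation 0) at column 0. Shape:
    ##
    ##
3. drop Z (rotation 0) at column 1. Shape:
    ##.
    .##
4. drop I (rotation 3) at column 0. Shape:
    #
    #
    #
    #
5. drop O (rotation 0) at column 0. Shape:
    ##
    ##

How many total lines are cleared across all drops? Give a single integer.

Answer: 2

Derivation:
Drop 1: S rot0 at col 1 lands with bottom-row=0; cleared 0 line(s) (total 0); column heights now [0 1 2 2], max=2
Drop 2: O rot0 at col 0 lands with bottom-row=1; cleared 1 line(s) (total 1); column heights now [2 2 1 0], max=2
Drop 3: Z rot0 at col 1 lands with bottom-row=1; cleared 1 line(s) (total 2); column heights now [0 2 2 0], max=2
Drop 4: I rot3 at col 0 lands with bottom-row=0; cleared 0 line(s) (total 2); column heights now [4 2 2 0], max=4
Drop 5: O rot0 at col 0 lands with bottom-row=4; cleared 0 line(s) (total 2); column heights now [6 6 2 0], max=6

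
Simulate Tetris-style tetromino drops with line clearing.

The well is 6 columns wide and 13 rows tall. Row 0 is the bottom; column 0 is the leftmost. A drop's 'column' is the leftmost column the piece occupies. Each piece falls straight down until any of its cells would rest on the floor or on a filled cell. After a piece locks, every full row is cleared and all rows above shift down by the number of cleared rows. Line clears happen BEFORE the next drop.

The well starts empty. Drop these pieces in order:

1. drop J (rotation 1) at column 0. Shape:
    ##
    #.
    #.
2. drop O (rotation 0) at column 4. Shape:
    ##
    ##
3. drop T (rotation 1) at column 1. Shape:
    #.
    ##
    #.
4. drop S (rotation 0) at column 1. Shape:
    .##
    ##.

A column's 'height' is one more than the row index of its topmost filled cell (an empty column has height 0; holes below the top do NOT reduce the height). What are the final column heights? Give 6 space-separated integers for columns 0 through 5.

Answer: 3 7 8 8 2 2

Derivation:
Drop 1: J rot1 at col 0 lands with bottom-row=0; cleared 0 line(s) (total 0); column heights now [3 3 0 0 0 0], max=3
Drop 2: O rot0 at col 4 lands with bottom-row=0; cleared 0 line(s) (total 0); column heights now [3 3 0 0 2 2], max=3
Drop 3: T rot1 at col 1 lands with bottom-row=3; cleared 0 line(s) (total 0); column heights now [3 6 5 0 2 2], max=6
Drop 4: S rot0 at col 1 lands with bottom-row=6; cleared 0 line(s) (total 0); column heights now [3 7 8 8 2 2], max=8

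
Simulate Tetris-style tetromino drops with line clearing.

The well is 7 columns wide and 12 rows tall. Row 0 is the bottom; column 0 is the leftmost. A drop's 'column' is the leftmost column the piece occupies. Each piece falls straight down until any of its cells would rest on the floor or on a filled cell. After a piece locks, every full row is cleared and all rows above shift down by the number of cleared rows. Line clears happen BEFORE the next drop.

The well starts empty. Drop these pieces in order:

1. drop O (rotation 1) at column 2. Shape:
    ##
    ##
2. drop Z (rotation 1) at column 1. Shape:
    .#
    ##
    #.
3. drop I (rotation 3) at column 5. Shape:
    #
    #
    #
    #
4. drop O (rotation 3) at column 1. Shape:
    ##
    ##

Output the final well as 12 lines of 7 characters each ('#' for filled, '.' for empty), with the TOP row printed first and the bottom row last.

Drop 1: O rot1 at col 2 lands with bottom-row=0; cleared 0 line(s) (total 0); column heights now [0 0 2 2 0 0 0], max=2
Drop 2: Z rot1 at col 1 lands with bottom-row=1; cleared 0 line(s) (total 0); column heights now [0 3 4 2 0 0 0], max=4
Drop 3: I rot3 at col 5 lands with bottom-row=0; cleared 0 line(s) (total 0); column heights now [0 3 4 2 0 4 0], max=4
Drop 4: O rot3 at col 1 lands with bottom-row=4; cleared 0 line(s) (total 0); column heights now [0 6 6 2 0 4 0], max=6

Answer: .......
.......
.......
.......
.......
.......
.##....
.##....
..#..#.
.##..#.
.###.#.
..##.#.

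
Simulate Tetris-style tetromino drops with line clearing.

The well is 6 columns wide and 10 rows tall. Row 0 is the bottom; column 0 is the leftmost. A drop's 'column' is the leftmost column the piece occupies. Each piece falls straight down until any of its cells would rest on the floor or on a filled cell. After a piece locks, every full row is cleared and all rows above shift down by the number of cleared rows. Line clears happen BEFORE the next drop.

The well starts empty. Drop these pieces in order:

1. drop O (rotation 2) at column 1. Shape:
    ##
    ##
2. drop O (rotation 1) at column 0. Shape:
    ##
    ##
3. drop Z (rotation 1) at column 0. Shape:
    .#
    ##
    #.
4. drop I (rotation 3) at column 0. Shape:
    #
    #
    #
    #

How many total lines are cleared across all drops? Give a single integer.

Drop 1: O rot2 at col 1 lands with bottom-row=0; cleared 0 line(s) (total 0); column heights now [0 2 2 0 0 0], max=2
Drop 2: O rot1 at col 0 lands with bottom-row=2; cleared 0 line(s) (total 0); column heights now [4 4 2 0 0 0], max=4
Drop 3: Z rot1 at col 0 lands with bottom-row=4; cleared 0 line(s) (total 0); column heights now [6 7 2 0 0 0], max=7
Drop 4: I rot3 at col 0 lands with bottom-row=6; cleared 0 line(s) (total 0); column heights now [10 7 2 0 0 0], max=10

Answer: 0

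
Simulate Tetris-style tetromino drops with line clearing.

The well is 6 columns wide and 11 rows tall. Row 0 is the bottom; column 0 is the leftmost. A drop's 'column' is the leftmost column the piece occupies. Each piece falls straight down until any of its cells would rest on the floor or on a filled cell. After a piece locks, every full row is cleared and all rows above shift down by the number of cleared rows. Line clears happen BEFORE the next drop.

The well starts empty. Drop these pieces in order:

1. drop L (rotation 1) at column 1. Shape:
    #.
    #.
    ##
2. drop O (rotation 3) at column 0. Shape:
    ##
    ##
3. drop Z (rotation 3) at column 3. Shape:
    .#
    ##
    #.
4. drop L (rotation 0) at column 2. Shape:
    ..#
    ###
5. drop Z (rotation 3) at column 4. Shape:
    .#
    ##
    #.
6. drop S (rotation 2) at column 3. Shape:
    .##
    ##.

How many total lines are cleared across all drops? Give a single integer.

Answer: 0

Derivation:
Drop 1: L rot1 at col 1 lands with bottom-row=0; cleared 0 line(s) (total 0); column heights now [0 3 1 0 0 0], max=3
Drop 2: O rot3 at col 0 lands with bottom-row=3; cleared 0 line(s) (total 0); column heights now [5 5 1 0 0 0], max=5
Drop 3: Z rot3 at col 3 lands with bottom-row=0; cleared 0 line(s) (total 0); column heights now [5 5 1 2 3 0], max=5
Drop 4: L rot0 at col 2 lands with bottom-row=3; cleared 0 line(s) (total 0); column heights now [5 5 4 4 5 0], max=5
Drop 5: Z rot3 at col 4 lands with bottom-row=5; cleared 0 line(s) (total 0); column heights now [5 5 4 4 7 8], max=8
Drop 6: S rot2 at col 3 lands with bottom-row=7; cleared 0 line(s) (total 0); column heights now [5 5 4 8 9 9], max=9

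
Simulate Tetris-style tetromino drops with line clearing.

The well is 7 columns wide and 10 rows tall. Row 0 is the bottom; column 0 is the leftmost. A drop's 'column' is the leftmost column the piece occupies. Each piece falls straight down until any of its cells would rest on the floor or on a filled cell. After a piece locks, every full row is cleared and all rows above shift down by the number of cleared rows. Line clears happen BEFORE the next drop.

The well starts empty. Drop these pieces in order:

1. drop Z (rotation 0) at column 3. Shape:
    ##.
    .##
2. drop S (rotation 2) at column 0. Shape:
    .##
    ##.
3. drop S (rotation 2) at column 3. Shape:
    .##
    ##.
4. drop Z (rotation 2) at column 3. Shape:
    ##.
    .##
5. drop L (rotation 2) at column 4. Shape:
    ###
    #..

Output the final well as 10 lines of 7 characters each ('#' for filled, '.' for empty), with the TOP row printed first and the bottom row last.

Answer: .......
.......
....###
....#..
...##..
....##.
....##.
...##..
.####..
##..##.

Derivation:
Drop 1: Z rot0 at col 3 lands with bottom-row=0; cleared 0 line(s) (total 0); column heights now [0 0 0 2 2 1 0], max=2
Drop 2: S rot2 at col 0 lands with bottom-row=0; cleared 0 line(s) (total 0); column heights now [1 2 2 2 2 1 0], max=2
Drop 3: S rot2 at col 3 lands with bottom-row=2; cleared 0 line(s) (total 0); column heights now [1 2 2 3 4 4 0], max=4
Drop 4: Z rot2 at col 3 lands with bottom-row=4; cleared 0 line(s) (total 0); column heights now [1 2 2 6 6 5 0], max=6
Drop 5: L rot2 at col 4 lands with bottom-row=6; cleared 0 line(s) (total 0); column heights now [1 2 2 6 8 8 8], max=8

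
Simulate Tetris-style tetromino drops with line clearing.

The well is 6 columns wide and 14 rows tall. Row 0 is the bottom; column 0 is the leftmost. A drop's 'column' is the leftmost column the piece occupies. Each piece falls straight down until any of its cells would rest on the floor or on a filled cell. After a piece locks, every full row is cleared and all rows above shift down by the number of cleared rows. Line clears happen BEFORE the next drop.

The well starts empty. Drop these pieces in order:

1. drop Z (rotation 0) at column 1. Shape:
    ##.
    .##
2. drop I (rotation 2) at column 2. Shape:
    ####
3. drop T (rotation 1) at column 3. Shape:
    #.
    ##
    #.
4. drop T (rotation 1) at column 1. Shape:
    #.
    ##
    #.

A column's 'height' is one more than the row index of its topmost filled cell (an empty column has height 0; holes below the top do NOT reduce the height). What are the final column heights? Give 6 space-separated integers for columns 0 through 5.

Drop 1: Z rot0 at col 1 lands with bottom-row=0; cleared 0 line(s) (total 0); column heights now [0 2 2 1 0 0], max=2
Drop 2: I rot2 at col 2 lands with bottom-row=2; cleared 0 line(s) (total 0); column heights now [0 2 3 3 3 3], max=3
Drop 3: T rot1 at col 3 lands with bottom-row=3; cleared 0 line(s) (total 0); column heights now [0 2 3 6 5 3], max=6
Drop 4: T rot1 at col 1 lands with bottom-row=2; cleared 0 line(s) (total 0); column heights now [0 5 4 6 5 3], max=6

Answer: 0 5 4 6 5 3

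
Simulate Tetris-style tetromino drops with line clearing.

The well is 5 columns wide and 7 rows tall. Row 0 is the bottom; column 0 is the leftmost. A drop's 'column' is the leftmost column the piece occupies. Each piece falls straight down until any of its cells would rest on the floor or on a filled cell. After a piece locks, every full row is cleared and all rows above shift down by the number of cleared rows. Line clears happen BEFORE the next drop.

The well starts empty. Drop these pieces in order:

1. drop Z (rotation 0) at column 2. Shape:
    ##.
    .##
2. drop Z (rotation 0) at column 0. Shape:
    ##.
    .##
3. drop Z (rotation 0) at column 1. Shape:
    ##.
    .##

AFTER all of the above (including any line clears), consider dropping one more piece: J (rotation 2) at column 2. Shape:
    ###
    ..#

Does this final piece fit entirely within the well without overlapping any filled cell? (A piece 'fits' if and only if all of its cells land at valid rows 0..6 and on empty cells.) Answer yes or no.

Answer: yes

Derivation:
Drop 1: Z rot0 at col 2 lands with bottom-row=0; cleared 0 line(s) (total 0); column heights now [0 0 2 2 1], max=2
Drop 2: Z rot0 at col 0 lands with bottom-row=2; cleared 0 line(s) (total 0); column heights now [4 4 3 2 1], max=4
Drop 3: Z rot0 at col 1 lands with bottom-row=3; cleared 0 line(s) (total 0); column heights now [4 5 5 4 1], max=5
Test piece J rot2 at col 2 (width 3): heights before test = [4 5 5 4 1]; fits = True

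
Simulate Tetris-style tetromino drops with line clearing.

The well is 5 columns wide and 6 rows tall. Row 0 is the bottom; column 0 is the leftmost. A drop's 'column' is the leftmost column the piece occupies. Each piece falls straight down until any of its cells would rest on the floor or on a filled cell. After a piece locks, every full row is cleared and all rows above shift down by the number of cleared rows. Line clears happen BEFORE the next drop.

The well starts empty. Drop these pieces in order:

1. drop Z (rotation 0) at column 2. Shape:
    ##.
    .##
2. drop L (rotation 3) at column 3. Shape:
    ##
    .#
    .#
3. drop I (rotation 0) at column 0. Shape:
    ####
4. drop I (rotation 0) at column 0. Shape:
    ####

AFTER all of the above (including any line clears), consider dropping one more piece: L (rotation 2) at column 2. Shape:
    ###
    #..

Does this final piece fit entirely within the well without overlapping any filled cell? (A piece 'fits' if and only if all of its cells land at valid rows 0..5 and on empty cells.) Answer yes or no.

Answer: no

Derivation:
Drop 1: Z rot0 at col 2 lands with bottom-row=0; cleared 0 line(s) (total 0); column heights now [0 0 2 2 1], max=2
Drop 2: L rot3 at col 3 lands with bottom-row=1; cleared 0 line(s) (total 0); column heights now [0 0 2 4 4], max=4
Drop 3: I rot0 at col 0 lands with bottom-row=4; cleared 0 line(s) (total 0); column heights now [5 5 5 5 4], max=5
Drop 4: I rot0 at col 0 lands with bottom-row=5; cleared 0 line(s) (total 0); column heights now [6 6 6 6 4], max=6
Test piece L rot2 at col 2 (width 3): heights before test = [6 6 6 6 4]; fits = False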